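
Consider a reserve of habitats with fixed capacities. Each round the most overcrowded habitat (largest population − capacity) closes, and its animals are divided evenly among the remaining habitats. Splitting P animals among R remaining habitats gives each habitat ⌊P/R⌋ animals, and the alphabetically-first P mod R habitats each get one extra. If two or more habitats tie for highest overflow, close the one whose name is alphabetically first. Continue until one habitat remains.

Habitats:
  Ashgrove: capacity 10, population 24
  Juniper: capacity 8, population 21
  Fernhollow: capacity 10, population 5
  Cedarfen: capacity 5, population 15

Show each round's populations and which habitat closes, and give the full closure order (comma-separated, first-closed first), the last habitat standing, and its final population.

Closure order: Ashgrove, Juniper, Cedarfen
Last habitat: Fernhollow with 65 animals

Round 1: Ashgrove=24 Cedarfen=15 Fernhollow=5 Juniper=21 → close Ashgrove (overflow 14)
  24÷3 = 8 each, +1 to first 0
Round 2: Cedarfen=23 Fernhollow=13 Juniper=29 → close Juniper (overflow 21)
  29÷2 = 14 each, +1 to first 1
Round 3: Cedarfen=38 Fernhollow=27 → close Cedarfen (overflow 33)
  38÷1 = 38 each, +1 to first 0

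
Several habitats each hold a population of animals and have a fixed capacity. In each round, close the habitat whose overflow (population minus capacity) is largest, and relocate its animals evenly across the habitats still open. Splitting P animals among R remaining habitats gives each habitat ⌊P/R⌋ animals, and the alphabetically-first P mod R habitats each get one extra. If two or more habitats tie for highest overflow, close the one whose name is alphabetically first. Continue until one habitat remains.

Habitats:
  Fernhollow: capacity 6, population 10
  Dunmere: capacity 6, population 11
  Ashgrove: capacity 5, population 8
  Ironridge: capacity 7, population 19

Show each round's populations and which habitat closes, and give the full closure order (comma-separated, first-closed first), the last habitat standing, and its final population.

Round 1: Ashgrove=8 Dunmere=11 Fernhollow=10 Ironridge=19 → close Ironridge (overflow 12)
  19÷3 = 6 each, +1 to first 1
Round 2: Ashgrove=15 Dunmere=17 Fernhollow=16 → close Dunmere (overflow 11)
  17÷2 = 8 each, +1 to first 1
Round 3: Ashgrove=24 Fernhollow=24 → close Ashgrove (overflow 19)
  24÷1 = 24 each, +1 to first 0

Closure order: Ironridge, Dunmere, Ashgrove
Last habitat: Fernhollow with 48 animals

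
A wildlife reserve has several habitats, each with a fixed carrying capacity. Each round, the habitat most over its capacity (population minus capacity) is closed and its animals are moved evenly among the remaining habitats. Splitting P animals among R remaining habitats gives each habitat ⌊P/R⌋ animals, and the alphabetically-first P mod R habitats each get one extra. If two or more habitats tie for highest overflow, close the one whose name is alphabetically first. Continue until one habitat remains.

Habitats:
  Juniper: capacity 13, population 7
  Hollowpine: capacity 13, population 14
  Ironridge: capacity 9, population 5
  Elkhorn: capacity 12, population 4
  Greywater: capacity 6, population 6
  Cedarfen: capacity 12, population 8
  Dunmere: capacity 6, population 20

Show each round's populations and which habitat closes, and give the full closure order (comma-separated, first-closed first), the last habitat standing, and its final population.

Closure order: Dunmere, Hollowpine, Greywater, Cedarfen, Ironridge, Elkhorn
Last habitat: Juniper with 64 animals

Round 1: Cedarfen=8 Dunmere=20 Elkhorn=4 Greywater=6 Hollowpine=14 Ironridge=5 Juniper=7 → close Dunmere (overflow 14)
  20÷6 = 3 each, +1 to first 2
Round 2: Cedarfen=12 Elkhorn=8 Greywater=9 Hollowpine=17 Ironridge=8 Juniper=10 → close Hollowpine (overflow 4)
  17÷5 = 3 each, +1 to first 2
Round 3: Cedarfen=16 Elkhorn=12 Greywater=12 Ironridge=11 Juniper=13 → close Greywater (overflow 6)
  12÷4 = 3 each, +1 to first 0
Round 4: Cedarfen=19 Elkhorn=15 Ironridge=14 Juniper=16 → close Cedarfen (overflow 7)
  19÷3 = 6 each, +1 to first 1
Round 5: Elkhorn=22 Ironridge=20 Juniper=22 → close Ironridge (overflow 11)
  20÷2 = 10 each, +1 to first 0
Round 6: Elkhorn=32 Juniper=32 → close Elkhorn (overflow 20)
  32÷1 = 32 each, +1 to first 0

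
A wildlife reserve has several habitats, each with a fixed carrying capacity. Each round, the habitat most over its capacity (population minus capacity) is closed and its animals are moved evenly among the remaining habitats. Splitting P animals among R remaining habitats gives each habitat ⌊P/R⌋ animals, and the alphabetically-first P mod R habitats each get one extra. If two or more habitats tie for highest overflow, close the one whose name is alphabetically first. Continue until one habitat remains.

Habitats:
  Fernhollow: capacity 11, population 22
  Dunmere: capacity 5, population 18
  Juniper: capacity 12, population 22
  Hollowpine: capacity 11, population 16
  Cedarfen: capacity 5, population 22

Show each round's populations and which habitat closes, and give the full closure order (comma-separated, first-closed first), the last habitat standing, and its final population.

Closure order: Cedarfen, Dunmere, Fernhollow, Juniper
Last habitat: Hollowpine with 100 animals

Round 1: Cedarfen=22 Dunmere=18 Fernhollow=22 Hollowpine=16 Juniper=22 → close Cedarfen (overflow 17)
  22÷4 = 5 each, +1 to first 2
Round 2: Dunmere=24 Fernhollow=28 Hollowpine=21 Juniper=27 → close Dunmere (overflow 19)
  24÷3 = 8 each, +1 to first 0
Round 3: Fernhollow=36 Hollowpine=29 Juniper=35 → close Fernhollow (overflow 25)
  36÷2 = 18 each, +1 to first 0
Round 4: Hollowpine=47 Juniper=53 → close Juniper (overflow 41)
  53÷1 = 53 each, +1 to first 0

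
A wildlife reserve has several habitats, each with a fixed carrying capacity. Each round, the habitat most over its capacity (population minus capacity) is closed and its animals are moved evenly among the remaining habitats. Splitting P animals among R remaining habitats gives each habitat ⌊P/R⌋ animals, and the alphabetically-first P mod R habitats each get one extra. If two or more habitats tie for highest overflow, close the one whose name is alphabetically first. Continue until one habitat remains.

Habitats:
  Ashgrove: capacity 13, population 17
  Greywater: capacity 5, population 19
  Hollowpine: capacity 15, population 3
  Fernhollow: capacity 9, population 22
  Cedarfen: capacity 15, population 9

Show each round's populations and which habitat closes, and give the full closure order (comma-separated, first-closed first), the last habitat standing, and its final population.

Closure order: Greywater, Fernhollow, Ashgrove, Cedarfen
Last habitat: Hollowpine with 70 animals

Round 1: Ashgrove=17 Cedarfen=9 Fernhollow=22 Greywater=19 Hollowpine=3 → close Greywater (overflow 14)
  19÷4 = 4 each, +1 to first 3
Round 2: Ashgrove=22 Cedarfen=14 Fernhollow=27 Hollowpine=7 → close Fernhollow (overflow 18)
  27÷3 = 9 each, +1 to first 0
Round 3: Ashgrove=31 Cedarfen=23 Hollowpine=16 → close Ashgrove (overflow 18)
  31÷2 = 15 each, +1 to first 1
Round 4: Cedarfen=39 Hollowpine=31 → close Cedarfen (overflow 24)
  39÷1 = 39 each, +1 to first 0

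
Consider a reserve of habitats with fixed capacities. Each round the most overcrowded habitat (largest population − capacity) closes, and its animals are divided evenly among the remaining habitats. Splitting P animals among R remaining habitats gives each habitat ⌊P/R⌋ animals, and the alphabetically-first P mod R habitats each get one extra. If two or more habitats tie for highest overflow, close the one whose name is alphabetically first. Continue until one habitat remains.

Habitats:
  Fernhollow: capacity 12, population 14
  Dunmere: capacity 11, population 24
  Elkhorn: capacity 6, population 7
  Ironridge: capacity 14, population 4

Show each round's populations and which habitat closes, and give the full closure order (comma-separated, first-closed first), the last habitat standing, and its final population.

Round 1: Dunmere=24 Elkhorn=7 Fernhollow=14 Ironridge=4 → close Dunmere (overflow 13)
  24÷3 = 8 each, +1 to first 0
Round 2: Elkhorn=15 Fernhollow=22 Ironridge=12 → close Fernhollow (overflow 10)
  22÷2 = 11 each, +1 to first 0
Round 3: Elkhorn=26 Ironridge=23 → close Elkhorn (overflow 20)
  26÷1 = 26 each, +1 to first 0

Closure order: Dunmere, Fernhollow, Elkhorn
Last habitat: Ironridge with 49 animals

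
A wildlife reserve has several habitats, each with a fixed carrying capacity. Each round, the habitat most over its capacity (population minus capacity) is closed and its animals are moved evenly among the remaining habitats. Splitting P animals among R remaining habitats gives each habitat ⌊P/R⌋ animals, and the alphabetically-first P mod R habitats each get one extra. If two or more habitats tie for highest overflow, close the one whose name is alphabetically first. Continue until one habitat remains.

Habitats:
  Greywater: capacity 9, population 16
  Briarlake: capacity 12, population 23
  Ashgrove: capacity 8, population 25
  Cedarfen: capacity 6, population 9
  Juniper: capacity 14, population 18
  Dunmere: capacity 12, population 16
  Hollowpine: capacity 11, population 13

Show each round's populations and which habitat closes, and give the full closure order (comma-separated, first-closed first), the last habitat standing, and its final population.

Closure order: Ashgrove, Briarlake, Greywater, Dunmere, Cedarfen, Juniper
Last habitat: Hollowpine with 120 animals

Round 1: Ashgrove=25 Briarlake=23 Cedarfen=9 Dunmere=16 Greywater=16 Hollowpine=13 Juniper=18 → close Ashgrove (overflow 17)
  25÷6 = 4 each, +1 to first 1
Round 2: Briarlake=28 Cedarfen=13 Dunmere=20 Greywater=20 Hollowpine=17 Juniper=22 → close Briarlake (overflow 16)
  28÷5 = 5 each, +1 to first 3
Round 3: Cedarfen=19 Dunmere=26 Greywater=26 Hollowpine=22 Juniper=27 → close Greywater (overflow 17)
  26÷4 = 6 each, +1 to first 2
Round 4: Cedarfen=26 Dunmere=33 Hollowpine=28 Juniper=33 → close Dunmere (overflow 21)
  33÷3 = 11 each, +1 to first 0
Round 5: Cedarfen=37 Hollowpine=39 Juniper=44 → close Cedarfen (overflow 31)
  37÷2 = 18 each, +1 to first 1
Round 6: Hollowpine=58 Juniper=62 → close Juniper (overflow 48)
  62÷1 = 62 each, +1 to first 0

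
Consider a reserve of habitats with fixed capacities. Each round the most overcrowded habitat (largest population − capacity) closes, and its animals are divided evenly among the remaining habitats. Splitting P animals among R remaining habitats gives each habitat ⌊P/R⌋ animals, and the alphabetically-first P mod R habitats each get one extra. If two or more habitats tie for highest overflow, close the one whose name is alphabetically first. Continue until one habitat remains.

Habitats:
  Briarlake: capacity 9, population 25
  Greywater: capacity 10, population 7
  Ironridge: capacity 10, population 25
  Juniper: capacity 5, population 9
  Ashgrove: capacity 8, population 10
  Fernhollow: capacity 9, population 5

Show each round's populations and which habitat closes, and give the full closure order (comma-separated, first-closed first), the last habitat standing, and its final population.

Round 1: Ashgrove=10 Briarlake=25 Fernhollow=5 Greywater=7 Ironridge=25 Juniper=9 → close Briarlake (overflow 16)
  25÷5 = 5 each, +1 to first 0
Round 2: Ashgrove=15 Fernhollow=10 Greywater=12 Ironridge=30 Juniper=14 → close Ironridge (overflow 20)
  30÷4 = 7 each, +1 to first 2
Round 3: Ashgrove=23 Fernhollow=18 Greywater=19 Juniper=21 → close Juniper (overflow 16)
  21÷3 = 7 each, +1 to first 0
Round 4: Ashgrove=30 Fernhollow=25 Greywater=26 → close Ashgrove (overflow 22)
  30÷2 = 15 each, +1 to first 0
Round 5: Fernhollow=40 Greywater=41 → close Fernhollow (overflow 31)
  40÷1 = 40 each, +1 to first 0

Closure order: Briarlake, Ironridge, Juniper, Ashgrove, Fernhollow
Last habitat: Greywater with 81 animals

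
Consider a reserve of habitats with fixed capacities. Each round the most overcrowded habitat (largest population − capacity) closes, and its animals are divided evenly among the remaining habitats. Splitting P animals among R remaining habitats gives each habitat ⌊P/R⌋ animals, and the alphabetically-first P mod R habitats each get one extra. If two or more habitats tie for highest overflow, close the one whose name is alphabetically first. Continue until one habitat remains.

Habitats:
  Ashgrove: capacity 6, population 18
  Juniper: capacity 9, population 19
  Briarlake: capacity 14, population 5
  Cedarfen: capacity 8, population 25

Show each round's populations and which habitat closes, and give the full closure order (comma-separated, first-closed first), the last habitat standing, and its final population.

Closure order: Cedarfen, Ashgrove, Juniper
Last habitat: Briarlake with 67 animals

Round 1: Ashgrove=18 Briarlake=5 Cedarfen=25 Juniper=19 → close Cedarfen (overflow 17)
  25÷3 = 8 each, +1 to first 1
Round 2: Ashgrove=27 Briarlake=13 Juniper=27 → close Ashgrove (overflow 21)
  27÷2 = 13 each, +1 to first 1
Round 3: Briarlake=27 Juniper=40 → close Juniper (overflow 31)
  40÷1 = 40 each, +1 to first 0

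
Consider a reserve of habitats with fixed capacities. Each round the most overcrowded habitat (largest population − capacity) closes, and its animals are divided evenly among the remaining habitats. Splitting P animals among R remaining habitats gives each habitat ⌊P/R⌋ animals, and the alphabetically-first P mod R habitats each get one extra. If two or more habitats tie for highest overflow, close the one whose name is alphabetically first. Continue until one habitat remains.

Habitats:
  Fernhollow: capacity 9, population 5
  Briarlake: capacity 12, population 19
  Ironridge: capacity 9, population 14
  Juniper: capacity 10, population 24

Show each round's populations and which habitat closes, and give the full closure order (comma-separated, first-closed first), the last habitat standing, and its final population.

Closure order: Juniper, Briarlake, Ironridge
Last habitat: Fernhollow with 62 animals

Round 1: Briarlake=19 Fernhollow=5 Ironridge=14 Juniper=24 → close Juniper (overflow 14)
  24÷3 = 8 each, +1 to first 0
Round 2: Briarlake=27 Fernhollow=13 Ironridge=22 → close Briarlake (overflow 15)
  27÷2 = 13 each, +1 to first 1
Round 3: Fernhollow=27 Ironridge=35 → close Ironridge (overflow 26)
  35÷1 = 35 each, +1 to first 0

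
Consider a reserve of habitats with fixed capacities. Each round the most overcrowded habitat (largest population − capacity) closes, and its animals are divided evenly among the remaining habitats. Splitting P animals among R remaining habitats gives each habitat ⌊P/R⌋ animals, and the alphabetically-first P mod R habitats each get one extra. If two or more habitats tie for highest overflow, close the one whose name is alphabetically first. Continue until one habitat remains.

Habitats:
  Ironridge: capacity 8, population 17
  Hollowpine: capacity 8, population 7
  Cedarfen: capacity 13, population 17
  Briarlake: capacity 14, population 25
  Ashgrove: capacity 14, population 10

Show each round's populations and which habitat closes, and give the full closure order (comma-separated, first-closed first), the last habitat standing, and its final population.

Round 1: Ashgrove=10 Briarlake=25 Cedarfen=17 Hollowpine=7 Ironridge=17 → close Briarlake (overflow 11)
  25÷4 = 6 each, +1 to first 1
Round 2: Ashgrove=17 Cedarfen=23 Hollowpine=13 Ironridge=23 → close Ironridge (overflow 15)
  23÷3 = 7 each, +1 to first 2
Round 3: Ashgrove=25 Cedarfen=31 Hollowpine=20 → close Cedarfen (overflow 18)
  31÷2 = 15 each, +1 to first 1
Round 4: Ashgrove=41 Hollowpine=35 → close Ashgrove (overflow 27)
  41÷1 = 41 each, +1 to first 0

Closure order: Briarlake, Ironridge, Cedarfen, Ashgrove
Last habitat: Hollowpine with 76 animals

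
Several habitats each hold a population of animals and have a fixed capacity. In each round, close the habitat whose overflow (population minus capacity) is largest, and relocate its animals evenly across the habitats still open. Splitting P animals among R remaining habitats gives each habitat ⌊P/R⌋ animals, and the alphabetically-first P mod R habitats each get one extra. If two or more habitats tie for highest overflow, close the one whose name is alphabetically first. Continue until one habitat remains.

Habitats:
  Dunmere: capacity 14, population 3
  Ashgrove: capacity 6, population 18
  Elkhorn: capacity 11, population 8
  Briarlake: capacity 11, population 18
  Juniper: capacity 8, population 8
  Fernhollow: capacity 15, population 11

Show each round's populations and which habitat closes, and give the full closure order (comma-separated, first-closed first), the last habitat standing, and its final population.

Closure order: Ashgrove, Briarlake, Juniper, Elkhorn, Fernhollow
Last habitat: Dunmere with 66 animals

Round 1: Ashgrove=18 Briarlake=18 Dunmere=3 Elkhorn=8 Fernhollow=11 Juniper=8 → close Ashgrove (overflow 12)
  18÷5 = 3 each, +1 to first 3
Round 2: Briarlake=22 Dunmere=7 Elkhorn=12 Fernhollow=14 Juniper=11 → close Briarlake (overflow 11)
  22÷4 = 5 each, +1 to first 2
Round 3: Dunmere=13 Elkhorn=18 Fernhollow=19 Juniper=16 → close Juniper (overflow 8)
  16÷3 = 5 each, +1 to first 1
Round 4: Dunmere=19 Elkhorn=23 Fernhollow=24 → close Elkhorn (overflow 12)
  23÷2 = 11 each, +1 to first 1
Round 5: Dunmere=31 Fernhollow=35 → close Fernhollow (overflow 20)
  35÷1 = 35 each, +1 to first 0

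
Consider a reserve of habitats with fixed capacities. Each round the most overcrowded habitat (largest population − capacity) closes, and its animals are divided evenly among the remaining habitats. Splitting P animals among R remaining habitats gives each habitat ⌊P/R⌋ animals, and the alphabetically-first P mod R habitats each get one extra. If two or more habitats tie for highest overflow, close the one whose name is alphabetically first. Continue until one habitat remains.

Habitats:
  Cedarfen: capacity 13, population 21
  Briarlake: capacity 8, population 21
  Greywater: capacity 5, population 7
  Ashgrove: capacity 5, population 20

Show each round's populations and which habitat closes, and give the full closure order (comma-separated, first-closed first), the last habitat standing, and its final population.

Round 1: Ashgrove=20 Briarlake=21 Cedarfen=21 Greywater=7 → close Ashgrove (overflow 15)
  20÷3 = 6 each, +1 to first 2
Round 2: Briarlake=28 Cedarfen=28 Greywater=13 → close Briarlake (overflow 20)
  28÷2 = 14 each, +1 to first 0
Round 3: Cedarfen=42 Greywater=27 → close Cedarfen (overflow 29)
  42÷1 = 42 each, +1 to first 0

Closure order: Ashgrove, Briarlake, Cedarfen
Last habitat: Greywater with 69 animals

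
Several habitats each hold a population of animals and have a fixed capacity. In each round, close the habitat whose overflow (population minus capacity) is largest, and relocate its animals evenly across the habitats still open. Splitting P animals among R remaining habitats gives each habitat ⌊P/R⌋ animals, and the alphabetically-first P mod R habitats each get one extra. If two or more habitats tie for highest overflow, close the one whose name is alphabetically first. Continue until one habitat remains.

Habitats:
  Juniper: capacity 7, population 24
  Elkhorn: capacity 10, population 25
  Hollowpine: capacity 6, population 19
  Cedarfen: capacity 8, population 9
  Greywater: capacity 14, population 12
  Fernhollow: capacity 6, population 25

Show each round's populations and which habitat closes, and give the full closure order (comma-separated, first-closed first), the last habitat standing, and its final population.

Round 1: Cedarfen=9 Elkhorn=25 Fernhollow=25 Greywater=12 Hollowpine=19 Juniper=24 → close Fernhollow (overflow 19)
  25÷5 = 5 each, +1 to first 0
Round 2: Cedarfen=14 Elkhorn=30 Greywater=17 Hollowpine=24 Juniper=29 → close Juniper (overflow 22)
  29÷4 = 7 each, +1 to first 1
Round 3: Cedarfen=22 Elkhorn=37 Greywater=24 Hollowpine=31 → close Elkhorn (overflow 27)
  37÷3 = 12 each, +1 to first 1
Round 4: Cedarfen=35 Greywater=36 Hollowpine=43 → close Hollowpine (overflow 37)
  43÷2 = 21 each, +1 to first 1
Round 5: Cedarfen=57 Greywater=57 → close Cedarfen (overflow 49)
  57÷1 = 57 each, +1 to first 0

Closure order: Fernhollow, Juniper, Elkhorn, Hollowpine, Cedarfen
Last habitat: Greywater with 114 animals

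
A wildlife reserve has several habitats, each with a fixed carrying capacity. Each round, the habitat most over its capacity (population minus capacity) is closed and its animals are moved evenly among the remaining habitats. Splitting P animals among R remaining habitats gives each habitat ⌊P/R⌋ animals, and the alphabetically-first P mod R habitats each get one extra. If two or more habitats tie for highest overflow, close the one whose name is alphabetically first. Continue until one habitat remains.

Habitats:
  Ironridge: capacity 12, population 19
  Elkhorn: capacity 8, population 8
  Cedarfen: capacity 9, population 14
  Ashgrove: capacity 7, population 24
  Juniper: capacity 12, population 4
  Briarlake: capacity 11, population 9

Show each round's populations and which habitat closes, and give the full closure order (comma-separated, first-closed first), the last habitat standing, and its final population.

Round 1: Ashgrove=24 Briarlake=9 Cedarfen=14 Elkhorn=8 Ironridge=19 Juniper=4 → close Ashgrove (overflow 17)
  24÷5 = 4 each, +1 to first 4
Round 2: Briarlake=14 Cedarfen=19 Elkhorn=13 Ironridge=24 Juniper=8 → close Ironridge (overflow 12)
  24÷4 = 6 each, +1 to first 0
Round 3: Briarlake=20 Cedarfen=25 Elkhorn=19 Juniper=14 → close Cedarfen (overflow 16)
  25÷3 = 8 each, +1 to first 1
Round 4: Briarlake=29 Elkhorn=27 Juniper=22 → close Elkhorn (overflow 19)
  27÷2 = 13 each, +1 to first 1
Round 5: Briarlake=43 Juniper=35 → close Briarlake (overflow 32)
  43÷1 = 43 each, +1 to first 0

Closure order: Ashgrove, Ironridge, Cedarfen, Elkhorn, Briarlake
Last habitat: Juniper with 78 animals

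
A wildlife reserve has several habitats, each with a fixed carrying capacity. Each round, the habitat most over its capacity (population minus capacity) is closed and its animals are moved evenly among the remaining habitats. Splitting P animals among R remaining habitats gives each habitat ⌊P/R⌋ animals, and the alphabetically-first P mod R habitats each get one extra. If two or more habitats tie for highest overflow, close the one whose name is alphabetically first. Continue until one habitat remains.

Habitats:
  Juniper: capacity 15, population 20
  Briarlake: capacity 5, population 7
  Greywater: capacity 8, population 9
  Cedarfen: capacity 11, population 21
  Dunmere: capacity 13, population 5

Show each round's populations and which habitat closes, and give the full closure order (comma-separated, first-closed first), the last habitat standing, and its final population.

Closure order: Cedarfen, Juniper, Briarlake, Greywater
Last habitat: Dunmere with 62 animals

Round 1: Briarlake=7 Cedarfen=21 Dunmere=5 Greywater=9 Juniper=20 → close Cedarfen (overflow 10)
  21÷4 = 5 each, +1 to first 1
Round 2: Briarlake=13 Dunmere=10 Greywater=14 Juniper=25 → close Juniper (overflow 10)
  25÷3 = 8 each, +1 to first 1
Round 3: Briarlake=22 Dunmere=18 Greywater=22 → close Briarlake (overflow 17)
  22÷2 = 11 each, +1 to first 0
Round 4: Dunmere=29 Greywater=33 → close Greywater (overflow 25)
  33÷1 = 33 each, +1 to first 0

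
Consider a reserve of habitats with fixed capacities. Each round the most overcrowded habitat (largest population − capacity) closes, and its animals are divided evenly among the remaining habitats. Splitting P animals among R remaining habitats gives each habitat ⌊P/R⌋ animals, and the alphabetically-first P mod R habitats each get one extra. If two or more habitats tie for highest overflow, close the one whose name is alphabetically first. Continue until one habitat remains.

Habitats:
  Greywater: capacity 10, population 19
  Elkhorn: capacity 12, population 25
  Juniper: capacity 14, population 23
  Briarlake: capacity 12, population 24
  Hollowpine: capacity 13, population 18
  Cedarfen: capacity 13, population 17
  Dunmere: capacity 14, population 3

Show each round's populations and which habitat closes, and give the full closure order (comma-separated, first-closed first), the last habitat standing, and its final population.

Closure order: Elkhorn, Briarlake, Greywater, Juniper, Cedarfen, Hollowpine
Last habitat: Dunmere with 129 animals

Round 1: Briarlake=24 Cedarfen=17 Dunmere=3 Elkhorn=25 Greywater=19 Hollowpine=18 Juniper=23 → close Elkhorn (overflow 13)
  25÷6 = 4 each, +1 to first 1
Round 2: Briarlake=29 Cedarfen=21 Dunmere=7 Greywater=23 Hollowpine=22 Juniper=27 → close Briarlake (overflow 17)
  29÷5 = 5 each, +1 to first 4
Round 3: Cedarfen=27 Dunmere=13 Greywater=29 Hollowpine=28 Juniper=32 → close Greywater (overflow 19)
  29÷4 = 7 each, +1 to first 1
Round 4: Cedarfen=35 Dunmere=20 Hollowpine=35 Juniper=39 → close Juniper (overflow 25)
  39÷3 = 13 each, +1 to first 0
Round 5: Cedarfen=48 Dunmere=33 Hollowpine=48 → close Cedarfen (overflow 35)
  48÷2 = 24 each, +1 to first 0
Round 6: Dunmere=57 Hollowpine=72 → close Hollowpine (overflow 59)
  72÷1 = 72 each, +1 to first 0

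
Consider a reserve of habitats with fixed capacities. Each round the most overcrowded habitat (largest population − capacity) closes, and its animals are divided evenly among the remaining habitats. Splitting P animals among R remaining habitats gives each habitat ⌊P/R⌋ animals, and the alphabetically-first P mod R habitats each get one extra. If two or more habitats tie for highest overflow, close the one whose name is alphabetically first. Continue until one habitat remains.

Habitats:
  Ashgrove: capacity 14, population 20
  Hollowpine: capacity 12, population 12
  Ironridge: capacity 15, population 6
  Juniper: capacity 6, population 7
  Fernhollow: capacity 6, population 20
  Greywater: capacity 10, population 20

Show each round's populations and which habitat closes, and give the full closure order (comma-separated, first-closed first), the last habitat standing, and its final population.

Closure order: Fernhollow, Greywater, Ashgrove, Juniper, Hollowpine
Last habitat: Ironridge with 85 animals

Round 1: Ashgrove=20 Fernhollow=20 Greywater=20 Hollowpine=12 Ironridge=6 Juniper=7 → close Fernhollow (overflow 14)
  20÷5 = 4 each, +1 to first 0
Round 2: Ashgrove=24 Greywater=24 Hollowpine=16 Ironridge=10 Juniper=11 → close Greywater (overflow 14)
  24÷4 = 6 each, +1 to first 0
Round 3: Ashgrove=30 Hollowpine=22 Ironridge=16 Juniper=17 → close Ashgrove (overflow 16)
  30÷3 = 10 each, +1 to first 0
Round 4: Hollowpine=32 Ironridge=26 Juniper=27 → close Juniper (overflow 21)
  27÷2 = 13 each, +1 to first 1
Round 5: Hollowpine=46 Ironridge=39 → close Hollowpine (overflow 34)
  46÷1 = 46 each, +1 to first 0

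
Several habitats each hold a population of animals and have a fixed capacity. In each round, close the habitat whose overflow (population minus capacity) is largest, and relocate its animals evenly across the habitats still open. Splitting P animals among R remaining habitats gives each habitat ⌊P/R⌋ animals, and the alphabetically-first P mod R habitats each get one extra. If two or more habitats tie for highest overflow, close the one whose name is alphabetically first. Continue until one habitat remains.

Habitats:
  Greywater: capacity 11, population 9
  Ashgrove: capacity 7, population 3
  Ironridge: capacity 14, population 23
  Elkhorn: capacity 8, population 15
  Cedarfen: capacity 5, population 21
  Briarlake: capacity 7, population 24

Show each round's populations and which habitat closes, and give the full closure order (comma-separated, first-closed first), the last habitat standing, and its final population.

Closure order: Briarlake, Cedarfen, Elkhorn, Ironridge, Greywater
Last habitat: Ashgrove with 95 animals

Round 1: Ashgrove=3 Briarlake=24 Cedarfen=21 Elkhorn=15 Greywater=9 Ironridge=23 → close Briarlake (overflow 17)
  24÷5 = 4 each, +1 to first 4
Round 2: Ashgrove=8 Cedarfen=26 Elkhorn=20 Greywater=14 Ironridge=27 → close Cedarfen (overflow 21)
  26÷4 = 6 each, +1 to first 2
Round 3: Ashgrove=15 Elkhorn=27 Greywater=20 Ironridge=33 → close Elkhorn (overflow 19)
  27÷3 = 9 each, +1 to first 0
Round 4: Ashgrove=24 Greywater=29 Ironridge=42 → close Ironridge (overflow 28)
  42÷2 = 21 each, +1 to first 0
Round 5: Ashgrove=45 Greywater=50 → close Greywater (overflow 39)
  50÷1 = 50 each, +1 to first 0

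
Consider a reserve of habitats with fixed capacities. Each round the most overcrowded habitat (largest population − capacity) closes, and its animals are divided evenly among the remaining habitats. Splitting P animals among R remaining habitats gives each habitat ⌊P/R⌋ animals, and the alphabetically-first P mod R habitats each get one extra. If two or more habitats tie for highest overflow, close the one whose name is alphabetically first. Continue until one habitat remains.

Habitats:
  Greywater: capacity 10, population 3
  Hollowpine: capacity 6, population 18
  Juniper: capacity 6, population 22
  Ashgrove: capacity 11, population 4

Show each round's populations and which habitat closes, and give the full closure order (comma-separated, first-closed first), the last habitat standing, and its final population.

Closure order: Juniper, Hollowpine, Ashgrove
Last habitat: Greywater with 47 animals

Round 1: Ashgrove=4 Greywater=3 Hollowpine=18 Juniper=22 → close Juniper (overflow 16)
  22÷3 = 7 each, +1 to first 1
Round 2: Ashgrove=12 Greywater=10 Hollowpine=25 → close Hollowpine (overflow 19)
  25÷2 = 12 each, +1 to first 1
Round 3: Ashgrove=25 Greywater=22 → close Ashgrove (overflow 14)
  25÷1 = 25 each, +1 to first 0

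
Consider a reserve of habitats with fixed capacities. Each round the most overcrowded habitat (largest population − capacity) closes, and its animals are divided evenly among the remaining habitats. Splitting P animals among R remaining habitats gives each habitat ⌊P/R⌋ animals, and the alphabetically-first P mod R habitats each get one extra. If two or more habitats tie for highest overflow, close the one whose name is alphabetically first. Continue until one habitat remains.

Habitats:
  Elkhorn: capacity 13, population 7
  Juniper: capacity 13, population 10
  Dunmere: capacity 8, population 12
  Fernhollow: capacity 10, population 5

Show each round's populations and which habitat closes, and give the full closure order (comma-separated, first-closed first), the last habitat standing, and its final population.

Closure order: Dunmere, Juniper, Fernhollow
Last habitat: Elkhorn with 34 animals

Round 1: Dunmere=12 Elkhorn=7 Fernhollow=5 Juniper=10 → close Dunmere (overflow 4)
  12÷3 = 4 each, +1 to first 0
Round 2: Elkhorn=11 Fernhollow=9 Juniper=14 → close Juniper (overflow 1)
  14÷2 = 7 each, +1 to first 0
Round 3: Elkhorn=18 Fernhollow=16 → close Fernhollow (overflow 6)
  16÷1 = 16 each, +1 to first 0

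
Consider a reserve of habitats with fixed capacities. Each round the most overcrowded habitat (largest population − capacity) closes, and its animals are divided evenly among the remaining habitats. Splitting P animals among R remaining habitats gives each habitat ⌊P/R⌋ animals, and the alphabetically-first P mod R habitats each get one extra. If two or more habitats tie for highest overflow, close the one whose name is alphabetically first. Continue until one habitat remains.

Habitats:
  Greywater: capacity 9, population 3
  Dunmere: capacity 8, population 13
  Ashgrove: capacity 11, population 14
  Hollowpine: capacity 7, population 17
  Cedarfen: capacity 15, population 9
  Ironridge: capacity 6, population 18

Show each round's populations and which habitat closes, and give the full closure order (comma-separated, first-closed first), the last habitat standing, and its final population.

Round 1: Ashgrove=14 Cedarfen=9 Dunmere=13 Greywater=3 Hollowpine=17 Ironridge=18 → close Ironridge (overflow 12)
  18÷5 = 3 each, +1 to first 3
Round 2: Ashgrove=18 Cedarfen=13 Dunmere=17 Greywater=6 Hollowpine=20 → close Hollowpine (overflow 13)
  20÷4 = 5 each, +1 to first 0
Round 3: Ashgrove=23 Cedarfen=18 Dunmere=22 Greywater=11 → close Dunmere (overflow 14)
  22÷3 = 7 each, +1 to first 1
Round 4: Ashgrove=31 Cedarfen=25 Greywater=18 → close Ashgrove (overflow 20)
  31÷2 = 15 each, +1 to first 1
Round 5: Cedarfen=41 Greywater=33 → close Cedarfen (overflow 26)
  41÷1 = 41 each, +1 to first 0

Closure order: Ironridge, Hollowpine, Dunmere, Ashgrove, Cedarfen
Last habitat: Greywater with 74 animals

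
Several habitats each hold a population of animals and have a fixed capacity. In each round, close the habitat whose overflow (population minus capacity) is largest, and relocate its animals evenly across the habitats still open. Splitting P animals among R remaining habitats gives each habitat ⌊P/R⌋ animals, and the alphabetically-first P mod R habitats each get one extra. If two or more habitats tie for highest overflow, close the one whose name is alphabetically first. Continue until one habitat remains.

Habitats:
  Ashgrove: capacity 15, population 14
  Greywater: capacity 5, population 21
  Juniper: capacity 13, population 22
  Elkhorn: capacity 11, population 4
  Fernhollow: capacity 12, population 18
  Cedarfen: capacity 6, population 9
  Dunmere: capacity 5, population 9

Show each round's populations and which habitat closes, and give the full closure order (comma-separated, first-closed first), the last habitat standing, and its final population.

Closure order: Greywater, Juniper, Fernhollow, Cedarfen, Dunmere, Ashgrove
Last habitat: Elkhorn with 97 animals

Round 1: Ashgrove=14 Cedarfen=9 Dunmere=9 Elkhorn=4 Fernhollow=18 Greywater=21 Juniper=22 → close Greywater (overflow 16)
  21÷6 = 3 each, +1 to first 3
Round 2: Ashgrove=18 Cedarfen=13 Dunmere=13 Elkhorn=7 Fernhollow=21 Juniper=25 → close Juniper (overflow 12)
  25÷5 = 5 each, +1 to first 0
Round 3: Ashgrove=23 Cedarfen=18 Dunmere=18 Elkhorn=12 Fernhollow=26 → close Fernhollow (overflow 14)
  26÷4 = 6 each, +1 to first 2
Round 4: Ashgrove=30 Cedarfen=25 Dunmere=24 Elkhorn=18 → close Cedarfen (overflow 19)
  25÷3 = 8 each, +1 to first 1
Round 5: Ashgrove=39 Dunmere=32 Elkhorn=26 → close Dunmere (overflow 27)
  32÷2 = 16 each, +1 to first 0
Round 6: Ashgrove=55 Elkhorn=42 → close Ashgrove (overflow 40)
  55÷1 = 55 each, +1 to first 0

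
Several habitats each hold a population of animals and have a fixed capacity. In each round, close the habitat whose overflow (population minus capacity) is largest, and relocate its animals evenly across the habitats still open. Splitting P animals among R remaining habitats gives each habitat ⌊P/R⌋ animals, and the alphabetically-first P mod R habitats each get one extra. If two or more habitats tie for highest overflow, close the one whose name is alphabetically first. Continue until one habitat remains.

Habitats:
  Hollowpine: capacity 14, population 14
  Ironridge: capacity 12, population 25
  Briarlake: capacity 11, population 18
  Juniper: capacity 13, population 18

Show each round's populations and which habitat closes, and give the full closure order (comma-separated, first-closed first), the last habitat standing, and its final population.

Closure order: Ironridge, Briarlake, Juniper
Last habitat: Hollowpine with 75 animals

Round 1: Briarlake=18 Hollowpine=14 Ironridge=25 Juniper=18 → close Ironridge (overflow 13)
  25÷3 = 8 each, +1 to first 1
Round 2: Briarlake=27 Hollowpine=22 Juniper=26 → close Briarlake (overflow 16)
  27÷2 = 13 each, +1 to first 1
Round 3: Hollowpine=36 Juniper=39 → close Juniper (overflow 26)
  39÷1 = 39 each, +1 to first 0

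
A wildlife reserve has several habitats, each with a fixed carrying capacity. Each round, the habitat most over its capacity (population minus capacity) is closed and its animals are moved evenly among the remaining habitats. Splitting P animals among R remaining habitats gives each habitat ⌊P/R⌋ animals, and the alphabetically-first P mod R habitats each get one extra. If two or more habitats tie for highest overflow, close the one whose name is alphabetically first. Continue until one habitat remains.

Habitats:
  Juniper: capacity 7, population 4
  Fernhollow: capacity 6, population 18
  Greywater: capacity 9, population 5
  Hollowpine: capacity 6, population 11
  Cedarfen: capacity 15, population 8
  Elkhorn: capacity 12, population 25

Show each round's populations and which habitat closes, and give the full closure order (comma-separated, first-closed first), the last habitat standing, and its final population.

Closure order: Elkhorn, Fernhollow, Hollowpine, Greywater, Juniper
Last habitat: Cedarfen with 71 animals

Round 1: Cedarfen=8 Elkhorn=25 Fernhollow=18 Greywater=5 Hollowpine=11 Juniper=4 → close Elkhorn (overflow 13)
  25÷5 = 5 each, +1 to first 0
Round 2: Cedarfen=13 Fernhollow=23 Greywater=10 Hollowpine=16 Juniper=9 → close Fernhollow (overflow 17)
  23÷4 = 5 each, +1 to first 3
Round 3: Cedarfen=19 Greywater=16 Hollowpine=22 Juniper=14 → close Hollowpine (overflow 16)
  22÷3 = 7 each, +1 to first 1
Round 4: Cedarfen=27 Greywater=23 Juniper=21 → close Greywater (overflow 14)
  23÷2 = 11 each, +1 to first 1
Round 5: Cedarfen=39 Juniper=32 → close Juniper (overflow 25)
  32÷1 = 32 each, +1 to first 0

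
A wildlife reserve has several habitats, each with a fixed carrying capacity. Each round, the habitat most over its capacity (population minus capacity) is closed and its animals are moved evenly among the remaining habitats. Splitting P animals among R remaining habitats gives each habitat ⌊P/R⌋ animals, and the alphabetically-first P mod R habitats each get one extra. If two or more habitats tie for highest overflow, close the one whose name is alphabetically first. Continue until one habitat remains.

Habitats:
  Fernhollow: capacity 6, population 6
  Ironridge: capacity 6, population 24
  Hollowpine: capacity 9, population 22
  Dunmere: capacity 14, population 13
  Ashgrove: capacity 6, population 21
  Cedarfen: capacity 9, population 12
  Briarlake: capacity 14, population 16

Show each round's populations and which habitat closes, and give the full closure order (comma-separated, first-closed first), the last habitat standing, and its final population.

Closure order: Ironridge, Ashgrove, Hollowpine, Cedarfen, Briarlake, Dunmere
Last habitat: Fernhollow with 114 animals

Round 1: Ashgrove=21 Briarlake=16 Cedarfen=12 Dunmere=13 Fernhollow=6 Hollowpine=22 Ironridge=24 → close Ironridge (overflow 18)
  24÷6 = 4 each, +1 to first 0
Round 2: Ashgrove=25 Briarlake=20 Cedarfen=16 Dunmere=17 Fernhollow=10 Hollowpine=26 → close Ashgrove (overflow 19)
  25÷5 = 5 each, +1 to first 0
Round 3: Briarlake=25 Cedarfen=21 Dunmere=22 Fernhollow=15 Hollowpine=31 → close Hollowpine (overflow 22)
  31÷4 = 7 each, +1 to first 3
Round 4: Briarlake=33 Cedarfen=29 Dunmere=30 Fernhollow=22 → close Cedarfen (overflow 20)
  29÷3 = 9 each, +1 to first 2
Round 5: Briarlake=43 Dunmere=40 Fernhollow=31 → close Briarlake (overflow 29)
  43÷2 = 21 each, +1 to first 1
Round 6: Dunmere=62 Fernhollow=52 → close Dunmere (overflow 48)
  62÷1 = 62 each, +1 to first 0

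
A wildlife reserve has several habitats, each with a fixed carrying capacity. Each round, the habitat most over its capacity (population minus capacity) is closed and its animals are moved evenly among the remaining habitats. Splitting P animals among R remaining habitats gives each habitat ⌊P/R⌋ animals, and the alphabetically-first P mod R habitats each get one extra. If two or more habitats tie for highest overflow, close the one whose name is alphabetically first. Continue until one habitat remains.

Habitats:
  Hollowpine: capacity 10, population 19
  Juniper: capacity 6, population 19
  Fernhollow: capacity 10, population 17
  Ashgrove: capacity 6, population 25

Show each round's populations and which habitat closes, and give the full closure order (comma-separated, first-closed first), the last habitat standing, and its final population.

Round 1: Ashgrove=25 Fernhollow=17 Hollowpine=19 Juniper=19 → close Ashgrove (overflow 19)
  25÷3 = 8 each, +1 to first 1
Round 2: Fernhollow=26 Hollowpine=27 Juniper=27 → close Juniper (overflow 21)
  27÷2 = 13 each, +1 to first 1
Round 3: Fernhollow=40 Hollowpine=40 → close Fernhollow (overflow 30)
  40÷1 = 40 each, +1 to first 0

Closure order: Ashgrove, Juniper, Fernhollow
Last habitat: Hollowpine with 80 animals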